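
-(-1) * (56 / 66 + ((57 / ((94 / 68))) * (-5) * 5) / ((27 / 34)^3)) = -6979477508 / 3392037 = -2057.61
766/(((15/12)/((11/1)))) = 33704/5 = 6740.80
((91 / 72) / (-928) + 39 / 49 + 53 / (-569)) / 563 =1306655533 / 1048810952448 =0.00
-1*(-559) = 559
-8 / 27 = -0.30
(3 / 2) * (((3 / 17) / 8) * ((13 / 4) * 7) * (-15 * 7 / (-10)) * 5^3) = 987.99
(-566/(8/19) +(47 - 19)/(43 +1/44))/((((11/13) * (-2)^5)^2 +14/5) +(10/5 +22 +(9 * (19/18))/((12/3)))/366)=-1.83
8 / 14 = 4 / 7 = 0.57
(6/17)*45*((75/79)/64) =10125/42976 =0.24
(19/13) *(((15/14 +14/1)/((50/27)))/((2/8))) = 108243/2275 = 47.58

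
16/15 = 1.07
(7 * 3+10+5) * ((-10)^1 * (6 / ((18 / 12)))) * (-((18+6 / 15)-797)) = -1121184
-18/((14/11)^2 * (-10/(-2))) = -1089/490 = -2.22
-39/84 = -13/28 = -0.46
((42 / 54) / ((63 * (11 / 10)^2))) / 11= 100 / 107811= 0.00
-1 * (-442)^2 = -195364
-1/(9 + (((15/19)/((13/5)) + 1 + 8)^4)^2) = -13854014124583882561/777678807996998879468268105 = -0.00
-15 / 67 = -0.22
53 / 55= 0.96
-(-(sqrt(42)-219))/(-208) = 219/208-sqrt(42)/208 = 1.02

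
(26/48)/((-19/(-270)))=585/76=7.70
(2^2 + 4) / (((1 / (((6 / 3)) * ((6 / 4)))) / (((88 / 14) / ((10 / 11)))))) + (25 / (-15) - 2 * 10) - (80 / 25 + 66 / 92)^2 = 143228599 / 1110900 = 128.93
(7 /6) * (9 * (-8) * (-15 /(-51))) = -420 /17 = -24.71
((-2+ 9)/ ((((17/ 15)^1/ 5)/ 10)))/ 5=1050/ 17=61.76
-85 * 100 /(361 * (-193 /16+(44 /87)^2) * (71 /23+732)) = 35496000 /13083853321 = 0.00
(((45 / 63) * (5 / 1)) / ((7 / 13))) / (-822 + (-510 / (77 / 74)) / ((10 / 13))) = -3575 / 786492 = -0.00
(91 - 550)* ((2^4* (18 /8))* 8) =-132192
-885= -885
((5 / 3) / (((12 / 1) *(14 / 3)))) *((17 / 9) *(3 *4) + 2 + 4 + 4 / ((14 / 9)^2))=22285 / 24696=0.90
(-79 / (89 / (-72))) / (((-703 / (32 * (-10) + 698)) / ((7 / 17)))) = -15050448 / 1063639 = -14.15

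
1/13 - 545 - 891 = -18667/13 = -1435.92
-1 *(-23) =23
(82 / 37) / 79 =82 / 2923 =0.03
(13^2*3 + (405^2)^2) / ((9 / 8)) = 71744536352 / 3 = 23914845450.67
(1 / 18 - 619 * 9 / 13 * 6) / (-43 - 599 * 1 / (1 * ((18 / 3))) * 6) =601655 / 150228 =4.00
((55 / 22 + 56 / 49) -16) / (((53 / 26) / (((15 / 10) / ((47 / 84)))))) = -40482 / 2491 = -16.25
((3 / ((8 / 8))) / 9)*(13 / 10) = 13 / 30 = 0.43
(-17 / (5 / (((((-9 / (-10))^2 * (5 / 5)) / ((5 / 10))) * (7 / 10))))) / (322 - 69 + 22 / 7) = -67473 / 4482500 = -0.02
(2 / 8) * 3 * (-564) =-423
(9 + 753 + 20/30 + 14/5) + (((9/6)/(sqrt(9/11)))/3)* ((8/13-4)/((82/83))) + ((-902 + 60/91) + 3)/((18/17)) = -679493/8190-913* sqrt(11)/1599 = -84.86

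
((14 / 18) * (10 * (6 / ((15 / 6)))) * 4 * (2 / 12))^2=12544 / 81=154.86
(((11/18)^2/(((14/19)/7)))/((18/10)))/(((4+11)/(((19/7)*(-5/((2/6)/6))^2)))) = 2888.96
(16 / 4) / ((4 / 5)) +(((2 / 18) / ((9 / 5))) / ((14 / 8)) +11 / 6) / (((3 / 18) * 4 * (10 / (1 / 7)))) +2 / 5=5.44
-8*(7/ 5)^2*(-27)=10584/ 25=423.36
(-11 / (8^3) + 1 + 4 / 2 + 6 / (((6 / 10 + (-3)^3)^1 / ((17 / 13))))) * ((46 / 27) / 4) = 4515245 / 3953664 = 1.14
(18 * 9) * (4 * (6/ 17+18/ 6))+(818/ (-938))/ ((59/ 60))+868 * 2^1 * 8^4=3345923995868/ 470407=7112827.82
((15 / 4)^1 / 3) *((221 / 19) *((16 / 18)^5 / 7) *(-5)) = -45260800 / 7853517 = -5.76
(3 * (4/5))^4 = 20736/625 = 33.18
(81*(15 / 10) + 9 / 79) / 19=19215 / 3002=6.40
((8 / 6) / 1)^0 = 1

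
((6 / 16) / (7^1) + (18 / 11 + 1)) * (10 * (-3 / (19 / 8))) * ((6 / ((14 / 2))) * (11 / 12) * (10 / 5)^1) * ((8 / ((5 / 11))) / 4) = -218724 / 931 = -234.93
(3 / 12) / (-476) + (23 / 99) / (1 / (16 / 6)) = 350039 / 565488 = 0.62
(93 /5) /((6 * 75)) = 31 /750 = 0.04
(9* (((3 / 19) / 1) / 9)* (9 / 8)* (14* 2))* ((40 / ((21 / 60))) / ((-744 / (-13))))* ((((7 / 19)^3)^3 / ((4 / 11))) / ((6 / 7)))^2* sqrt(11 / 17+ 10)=3137830872153591939325* sqrt(3077) / 33364069073055528366986781856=0.00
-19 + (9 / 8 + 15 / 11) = -1453 / 88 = -16.51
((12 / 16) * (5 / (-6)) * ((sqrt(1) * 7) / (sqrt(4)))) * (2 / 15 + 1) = -119 / 48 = -2.48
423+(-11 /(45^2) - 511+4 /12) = -177536 /2025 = -87.67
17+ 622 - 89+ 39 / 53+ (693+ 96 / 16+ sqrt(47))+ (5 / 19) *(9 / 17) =sqrt(47)+ 21396613 / 17119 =1256.73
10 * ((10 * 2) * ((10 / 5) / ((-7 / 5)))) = -2000 / 7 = -285.71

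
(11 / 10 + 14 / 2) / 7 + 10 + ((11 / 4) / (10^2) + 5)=45317 / 2800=16.18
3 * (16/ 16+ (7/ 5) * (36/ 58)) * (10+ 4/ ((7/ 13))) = 97.72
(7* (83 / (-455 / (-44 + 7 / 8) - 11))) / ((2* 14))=-5727 / 124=-46.19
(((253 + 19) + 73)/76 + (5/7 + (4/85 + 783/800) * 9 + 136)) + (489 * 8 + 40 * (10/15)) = 22189378241/5426400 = 4089.15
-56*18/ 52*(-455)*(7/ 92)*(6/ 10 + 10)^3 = 459583299/ 575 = 799275.30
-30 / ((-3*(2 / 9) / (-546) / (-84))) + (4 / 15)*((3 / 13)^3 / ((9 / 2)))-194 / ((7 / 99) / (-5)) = 159756942206 / 76895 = 2077598.57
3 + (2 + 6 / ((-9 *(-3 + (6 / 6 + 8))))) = 44 / 9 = 4.89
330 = 330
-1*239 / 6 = -239 / 6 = -39.83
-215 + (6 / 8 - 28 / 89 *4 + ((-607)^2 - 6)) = 131088987 / 356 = 368227.49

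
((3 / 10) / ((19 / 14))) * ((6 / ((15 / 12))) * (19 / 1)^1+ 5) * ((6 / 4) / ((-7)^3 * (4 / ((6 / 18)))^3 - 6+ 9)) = -10101 / 187688650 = -0.00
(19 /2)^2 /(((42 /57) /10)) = 1224.82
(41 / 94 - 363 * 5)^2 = 29093783761 / 8836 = 3292641.89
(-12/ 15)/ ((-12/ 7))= 7/ 15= 0.47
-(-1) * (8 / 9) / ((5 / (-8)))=-64 / 45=-1.42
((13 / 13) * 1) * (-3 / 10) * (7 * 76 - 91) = -132.30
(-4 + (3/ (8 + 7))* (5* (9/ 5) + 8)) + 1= 2/ 5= 0.40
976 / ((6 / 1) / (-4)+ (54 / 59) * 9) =115168 / 795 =144.87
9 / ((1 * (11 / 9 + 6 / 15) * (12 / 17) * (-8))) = -2295 / 2336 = -0.98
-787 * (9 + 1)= -7870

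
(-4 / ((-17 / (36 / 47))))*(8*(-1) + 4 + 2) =-288 / 799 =-0.36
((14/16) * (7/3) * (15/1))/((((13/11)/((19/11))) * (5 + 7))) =4655/1248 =3.73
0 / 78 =0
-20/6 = -10/3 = -3.33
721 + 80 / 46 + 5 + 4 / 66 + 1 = 553159 / 759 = 728.80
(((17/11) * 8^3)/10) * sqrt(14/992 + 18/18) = 1088 * sqrt(15593)/1705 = 79.68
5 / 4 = 1.25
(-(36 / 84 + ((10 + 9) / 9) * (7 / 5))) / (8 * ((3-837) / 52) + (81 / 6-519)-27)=27716 / 5412015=0.01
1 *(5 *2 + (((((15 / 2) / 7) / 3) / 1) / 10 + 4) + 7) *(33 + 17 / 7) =36518 / 49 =745.27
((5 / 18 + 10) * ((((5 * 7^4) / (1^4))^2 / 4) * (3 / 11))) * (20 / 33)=133311023125 / 2178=61207999.60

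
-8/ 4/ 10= -0.20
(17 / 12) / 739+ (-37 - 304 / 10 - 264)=-14694191 / 44340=-331.40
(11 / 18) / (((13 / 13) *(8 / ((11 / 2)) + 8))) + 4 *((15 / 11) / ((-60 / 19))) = -34237 / 20592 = -1.66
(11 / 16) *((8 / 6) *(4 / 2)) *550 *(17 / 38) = 451.10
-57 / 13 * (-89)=5073 / 13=390.23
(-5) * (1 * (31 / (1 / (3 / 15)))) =-31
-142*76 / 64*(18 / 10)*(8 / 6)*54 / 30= -36423 / 50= -728.46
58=58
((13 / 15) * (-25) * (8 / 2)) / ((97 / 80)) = -20800 / 291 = -71.48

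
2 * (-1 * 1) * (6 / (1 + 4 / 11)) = -44 / 5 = -8.80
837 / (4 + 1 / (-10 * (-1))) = 8370 / 41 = 204.15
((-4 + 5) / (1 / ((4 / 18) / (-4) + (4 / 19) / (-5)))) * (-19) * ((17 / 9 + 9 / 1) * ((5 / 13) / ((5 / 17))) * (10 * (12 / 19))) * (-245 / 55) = -54531512 / 73359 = -743.35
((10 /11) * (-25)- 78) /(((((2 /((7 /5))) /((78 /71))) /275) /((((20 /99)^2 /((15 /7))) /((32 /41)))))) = -361720450 /695871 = -519.81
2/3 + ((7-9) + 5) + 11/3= 22/3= 7.33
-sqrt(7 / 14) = -sqrt(2) / 2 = -0.71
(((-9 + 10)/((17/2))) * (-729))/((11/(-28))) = 40824/187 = 218.31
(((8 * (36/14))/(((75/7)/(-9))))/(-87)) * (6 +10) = 2304/725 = 3.18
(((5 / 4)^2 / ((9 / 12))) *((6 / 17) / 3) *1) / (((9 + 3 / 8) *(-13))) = -4 / 1989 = -0.00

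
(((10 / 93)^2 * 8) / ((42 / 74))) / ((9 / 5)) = 148000 / 1634661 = 0.09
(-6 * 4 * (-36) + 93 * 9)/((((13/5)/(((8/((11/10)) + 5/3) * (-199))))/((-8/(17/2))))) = 2662858800/2431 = 1095375.89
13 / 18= 0.72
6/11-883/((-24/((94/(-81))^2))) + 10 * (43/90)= 23761115/433026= 54.87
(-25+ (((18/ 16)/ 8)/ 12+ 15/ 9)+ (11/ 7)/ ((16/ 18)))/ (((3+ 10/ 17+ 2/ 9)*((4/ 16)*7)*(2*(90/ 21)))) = -1969841/ 5223680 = -0.38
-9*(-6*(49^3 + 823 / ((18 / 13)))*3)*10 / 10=19155429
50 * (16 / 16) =50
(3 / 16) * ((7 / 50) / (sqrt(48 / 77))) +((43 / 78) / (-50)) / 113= -43 / 440700 +7 * sqrt(231) / 3200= 0.03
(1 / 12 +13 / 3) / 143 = 53 / 1716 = 0.03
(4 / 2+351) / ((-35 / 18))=-6354 / 35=-181.54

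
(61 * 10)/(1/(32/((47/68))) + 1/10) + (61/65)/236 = 101808592703/20294820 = 5016.48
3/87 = 1/29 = 0.03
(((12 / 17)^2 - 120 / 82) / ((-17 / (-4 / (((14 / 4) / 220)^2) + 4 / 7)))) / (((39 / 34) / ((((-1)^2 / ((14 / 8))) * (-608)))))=14358071095296 / 52834691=271754.61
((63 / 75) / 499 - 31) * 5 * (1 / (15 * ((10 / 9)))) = -580056 / 62375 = -9.30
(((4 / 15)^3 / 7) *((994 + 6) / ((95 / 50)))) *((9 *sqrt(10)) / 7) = 5120 *sqrt(10) / 2793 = 5.80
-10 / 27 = -0.37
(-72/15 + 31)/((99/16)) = 2096/495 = 4.23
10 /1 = 10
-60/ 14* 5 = -150/ 7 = -21.43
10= 10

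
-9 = -9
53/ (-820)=-53/ 820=-0.06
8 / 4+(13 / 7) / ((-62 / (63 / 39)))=121 / 62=1.95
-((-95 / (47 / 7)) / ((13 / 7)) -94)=62089 / 611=101.62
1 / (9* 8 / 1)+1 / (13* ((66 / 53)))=779 / 10296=0.08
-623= -623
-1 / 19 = -0.05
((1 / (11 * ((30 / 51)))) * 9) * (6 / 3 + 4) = 459 / 55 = 8.35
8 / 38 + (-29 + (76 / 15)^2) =-13331 / 4275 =-3.12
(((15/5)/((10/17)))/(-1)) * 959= -48909/10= -4890.90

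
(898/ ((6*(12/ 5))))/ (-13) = -2245/ 468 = -4.80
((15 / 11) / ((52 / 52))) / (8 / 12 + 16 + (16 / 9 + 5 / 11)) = 135 / 1871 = 0.07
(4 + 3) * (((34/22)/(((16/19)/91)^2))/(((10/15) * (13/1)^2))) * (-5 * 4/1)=-31574865/1408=-22425.33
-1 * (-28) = 28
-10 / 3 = -3.33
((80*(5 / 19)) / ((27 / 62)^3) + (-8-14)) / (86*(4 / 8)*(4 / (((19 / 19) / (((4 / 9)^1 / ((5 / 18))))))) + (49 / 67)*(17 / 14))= 58359483020 / 69177891483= 0.84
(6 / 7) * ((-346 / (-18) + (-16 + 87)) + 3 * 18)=2596 / 21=123.62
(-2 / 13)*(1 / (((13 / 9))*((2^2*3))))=-3 / 338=-0.01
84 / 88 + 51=1143 / 22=51.95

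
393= 393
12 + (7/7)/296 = 3553/296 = 12.00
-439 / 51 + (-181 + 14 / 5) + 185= -461 / 255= -1.81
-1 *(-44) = 44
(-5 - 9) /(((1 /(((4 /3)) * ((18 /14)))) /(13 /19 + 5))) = -2592 /19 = -136.42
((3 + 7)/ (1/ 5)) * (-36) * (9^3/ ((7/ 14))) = -2624400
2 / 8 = 1 / 4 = 0.25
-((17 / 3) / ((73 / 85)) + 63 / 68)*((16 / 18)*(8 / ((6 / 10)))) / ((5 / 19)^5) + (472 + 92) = -4403993957788 / 62825625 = -70098.69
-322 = -322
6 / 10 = 3 / 5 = 0.60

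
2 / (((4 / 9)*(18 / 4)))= 1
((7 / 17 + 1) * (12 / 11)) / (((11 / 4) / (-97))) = -111744 / 2057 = -54.32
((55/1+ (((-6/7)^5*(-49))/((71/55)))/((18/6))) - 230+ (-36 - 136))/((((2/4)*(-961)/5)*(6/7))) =41539655/10029957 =4.14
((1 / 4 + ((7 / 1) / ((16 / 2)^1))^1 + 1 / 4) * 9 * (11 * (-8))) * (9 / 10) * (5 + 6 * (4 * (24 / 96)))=-107811 / 10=-10781.10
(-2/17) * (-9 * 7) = 126/17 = 7.41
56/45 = 1.24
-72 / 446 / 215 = -36 / 47945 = -0.00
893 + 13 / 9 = 8050 / 9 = 894.44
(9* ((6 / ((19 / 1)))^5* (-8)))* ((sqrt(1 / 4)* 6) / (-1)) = 1679616 / 2476099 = 0.68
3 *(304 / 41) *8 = 7296 / 41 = 177.95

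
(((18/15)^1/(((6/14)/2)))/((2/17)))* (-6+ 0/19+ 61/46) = -5117/23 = -222.48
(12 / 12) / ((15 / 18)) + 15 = 81 / 5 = 16.20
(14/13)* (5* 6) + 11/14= 6023/182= 33.09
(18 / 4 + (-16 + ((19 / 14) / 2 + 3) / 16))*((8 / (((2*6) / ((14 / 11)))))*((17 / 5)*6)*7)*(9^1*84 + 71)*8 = -45171567 / 5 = -9034313.40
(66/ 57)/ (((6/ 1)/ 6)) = 22/ 19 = 1.16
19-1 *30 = -11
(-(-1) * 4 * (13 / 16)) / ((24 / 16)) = 2.17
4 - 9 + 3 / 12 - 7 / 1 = -47 / 4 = -11.75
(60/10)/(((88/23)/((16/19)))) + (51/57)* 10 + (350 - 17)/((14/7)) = 73889/418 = 176.77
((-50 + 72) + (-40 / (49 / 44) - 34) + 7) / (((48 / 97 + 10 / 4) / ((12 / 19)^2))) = -56011680 / 10277309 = -5.45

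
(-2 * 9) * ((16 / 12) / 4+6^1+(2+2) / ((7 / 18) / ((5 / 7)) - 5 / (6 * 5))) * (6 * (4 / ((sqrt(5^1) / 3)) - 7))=217476 / 17 - 372816 * sqrt(5) / 85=2985.15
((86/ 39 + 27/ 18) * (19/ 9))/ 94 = 5491/ 65988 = 0.08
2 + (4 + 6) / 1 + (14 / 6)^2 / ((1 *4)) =13.36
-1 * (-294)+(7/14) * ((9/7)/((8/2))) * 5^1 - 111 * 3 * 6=-95379/56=-1703.20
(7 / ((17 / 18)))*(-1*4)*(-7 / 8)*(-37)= -16317 / 17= -959.82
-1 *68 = -68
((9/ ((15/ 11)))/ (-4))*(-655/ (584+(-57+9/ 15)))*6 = 64845/ 5276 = 12.29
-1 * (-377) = 377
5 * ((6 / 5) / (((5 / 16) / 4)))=384 / 5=76.80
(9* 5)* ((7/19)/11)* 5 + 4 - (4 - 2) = 1993/209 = 9.54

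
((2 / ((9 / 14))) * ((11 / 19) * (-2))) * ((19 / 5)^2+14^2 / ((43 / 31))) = -561.04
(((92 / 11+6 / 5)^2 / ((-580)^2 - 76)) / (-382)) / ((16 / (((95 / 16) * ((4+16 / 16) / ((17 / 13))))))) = -17084743 / 16913577905664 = -0.00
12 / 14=0.86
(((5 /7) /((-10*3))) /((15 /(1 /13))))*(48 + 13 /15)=-733 /122850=-0.01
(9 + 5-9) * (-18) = -90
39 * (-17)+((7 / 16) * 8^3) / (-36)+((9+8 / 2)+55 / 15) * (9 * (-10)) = -19523 / 9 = -2169.22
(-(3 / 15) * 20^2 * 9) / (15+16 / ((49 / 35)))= -1008 / 37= -27.24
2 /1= 2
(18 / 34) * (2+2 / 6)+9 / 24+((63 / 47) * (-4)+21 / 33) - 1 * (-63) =4210631 / 70312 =59.88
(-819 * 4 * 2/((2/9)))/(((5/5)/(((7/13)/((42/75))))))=-28350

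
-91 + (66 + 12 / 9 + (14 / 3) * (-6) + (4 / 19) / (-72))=-17671 / 342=-51.67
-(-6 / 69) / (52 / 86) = 43 / 299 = 0.14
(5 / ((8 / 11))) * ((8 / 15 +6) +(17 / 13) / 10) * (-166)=-2372887 / 312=-7605.41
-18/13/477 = -2/689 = -0.00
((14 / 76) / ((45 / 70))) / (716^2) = 49 / 87664176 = 0.00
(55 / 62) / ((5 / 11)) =121 / 62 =1.95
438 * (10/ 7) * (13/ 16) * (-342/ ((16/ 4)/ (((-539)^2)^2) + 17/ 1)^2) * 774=-106520726292059153783133189765/ 228752292320537070399889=-465659.71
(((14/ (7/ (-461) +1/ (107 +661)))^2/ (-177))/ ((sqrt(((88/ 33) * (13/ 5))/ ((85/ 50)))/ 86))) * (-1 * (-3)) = -528224842285056 * sqrt(663)/ 18528591575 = -734062.74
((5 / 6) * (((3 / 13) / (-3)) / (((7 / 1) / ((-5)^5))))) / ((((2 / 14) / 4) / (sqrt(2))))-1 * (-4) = 4 +31250 * sqrt(2) / 39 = 1137.18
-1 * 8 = -8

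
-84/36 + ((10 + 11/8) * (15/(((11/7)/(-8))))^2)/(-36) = -669697/363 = -1844.90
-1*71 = -71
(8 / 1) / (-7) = -8 / 7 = -1.14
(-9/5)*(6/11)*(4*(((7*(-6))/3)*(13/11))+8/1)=6912/121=57.12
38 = 38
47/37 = 1.27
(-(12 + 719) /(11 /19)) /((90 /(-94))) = 652783 /495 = 1318.75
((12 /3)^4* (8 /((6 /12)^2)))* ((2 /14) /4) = 292.57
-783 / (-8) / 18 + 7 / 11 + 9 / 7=9067 / 1232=7.36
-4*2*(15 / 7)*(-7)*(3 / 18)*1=20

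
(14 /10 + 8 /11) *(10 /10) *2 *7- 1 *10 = 1088 /55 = 19.78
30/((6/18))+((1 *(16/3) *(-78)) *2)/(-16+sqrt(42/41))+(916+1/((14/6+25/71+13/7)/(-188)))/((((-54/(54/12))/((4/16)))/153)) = -2642.32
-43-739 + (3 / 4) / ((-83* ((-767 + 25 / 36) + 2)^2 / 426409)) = -782.01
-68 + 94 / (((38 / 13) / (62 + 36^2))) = 828446 / 19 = 43602.42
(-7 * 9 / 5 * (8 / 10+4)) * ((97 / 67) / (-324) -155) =47107718 / 5025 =9374.67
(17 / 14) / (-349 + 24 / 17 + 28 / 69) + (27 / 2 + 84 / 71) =2971162482 / 202400765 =14.68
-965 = -965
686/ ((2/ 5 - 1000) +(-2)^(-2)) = -13720/ 19987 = -0.69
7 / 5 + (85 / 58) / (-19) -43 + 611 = 3136969 / 5510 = 569.32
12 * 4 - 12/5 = 45.60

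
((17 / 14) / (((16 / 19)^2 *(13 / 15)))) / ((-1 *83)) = -0.02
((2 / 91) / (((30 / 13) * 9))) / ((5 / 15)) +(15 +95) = 34651 / 315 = 110.00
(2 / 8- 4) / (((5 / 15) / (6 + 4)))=-225 / 2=-112.50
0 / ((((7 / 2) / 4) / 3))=0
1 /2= 0.50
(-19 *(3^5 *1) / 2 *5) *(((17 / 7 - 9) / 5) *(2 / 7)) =212382 / 49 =4334.33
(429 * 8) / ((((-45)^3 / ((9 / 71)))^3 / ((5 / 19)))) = -0.00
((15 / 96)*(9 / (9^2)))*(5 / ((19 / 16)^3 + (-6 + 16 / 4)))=-3200 / 11997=-0.27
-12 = -12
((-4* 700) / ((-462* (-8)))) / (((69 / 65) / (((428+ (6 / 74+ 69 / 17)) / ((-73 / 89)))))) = 39311389000 / 104553009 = 375.99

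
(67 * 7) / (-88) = -469 / 88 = -5.33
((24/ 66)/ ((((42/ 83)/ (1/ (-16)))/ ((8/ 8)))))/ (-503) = 83/ 929544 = 0.00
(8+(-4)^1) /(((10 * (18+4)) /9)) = 9 /55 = 0.16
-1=-1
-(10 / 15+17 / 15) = -9 / 5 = -1.80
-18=-18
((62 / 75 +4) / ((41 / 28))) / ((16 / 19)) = 24073 / 6150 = 3.91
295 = 295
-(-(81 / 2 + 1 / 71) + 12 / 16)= 11293 / 284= 39.76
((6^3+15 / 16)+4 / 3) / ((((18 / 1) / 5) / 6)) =52385 / 144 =363.78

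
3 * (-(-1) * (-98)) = -294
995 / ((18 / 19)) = 18905 / 18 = 1050.28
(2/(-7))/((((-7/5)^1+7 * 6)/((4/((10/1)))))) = -4/1421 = -0.00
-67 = -67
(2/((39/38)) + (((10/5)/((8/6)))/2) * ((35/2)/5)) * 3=1427/104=13.72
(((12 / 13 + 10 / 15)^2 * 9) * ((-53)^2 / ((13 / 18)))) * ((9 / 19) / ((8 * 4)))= 218655369 / 166972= 1309.53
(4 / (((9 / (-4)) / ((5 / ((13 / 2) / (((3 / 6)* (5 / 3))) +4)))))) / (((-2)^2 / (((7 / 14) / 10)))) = -5 / 531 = -0.01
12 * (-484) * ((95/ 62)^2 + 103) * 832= -509067610.04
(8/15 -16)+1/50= -2317/150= -15.45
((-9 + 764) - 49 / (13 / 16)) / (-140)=-4.96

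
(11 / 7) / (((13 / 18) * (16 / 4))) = 99 / 182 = 0.54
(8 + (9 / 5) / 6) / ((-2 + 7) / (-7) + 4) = 581 / 230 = 2.53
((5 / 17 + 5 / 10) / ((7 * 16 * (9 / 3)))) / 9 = 1 / 3808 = 0.00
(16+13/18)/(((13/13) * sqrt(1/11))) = 55.46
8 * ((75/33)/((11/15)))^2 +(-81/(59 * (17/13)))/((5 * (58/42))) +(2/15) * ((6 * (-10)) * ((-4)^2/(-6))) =626147941141/6387941505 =98.02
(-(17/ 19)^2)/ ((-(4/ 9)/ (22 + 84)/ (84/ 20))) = 2894913/ 3610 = 801.91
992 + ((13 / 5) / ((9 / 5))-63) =8374 / 9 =930.44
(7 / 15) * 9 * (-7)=-147 / 5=-29.40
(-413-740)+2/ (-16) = -1153.12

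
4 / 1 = 4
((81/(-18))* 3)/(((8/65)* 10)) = -10.97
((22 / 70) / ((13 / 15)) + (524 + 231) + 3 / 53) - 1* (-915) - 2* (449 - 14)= 3860422 / 4823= 800.42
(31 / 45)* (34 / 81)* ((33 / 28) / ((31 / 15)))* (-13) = -2431 / 1134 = -2.14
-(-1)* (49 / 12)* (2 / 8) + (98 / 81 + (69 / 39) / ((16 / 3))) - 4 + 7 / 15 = -20447 / 21060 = -0.97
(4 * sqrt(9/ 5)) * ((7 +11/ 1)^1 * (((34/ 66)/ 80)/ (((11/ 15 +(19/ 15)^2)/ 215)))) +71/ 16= 71/ 16 +296055 * sqrt(5)/ 11572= 61.64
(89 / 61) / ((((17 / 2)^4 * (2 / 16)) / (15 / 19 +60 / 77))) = 1537920 / 438450859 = 0.00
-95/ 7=-13.57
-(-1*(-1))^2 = -1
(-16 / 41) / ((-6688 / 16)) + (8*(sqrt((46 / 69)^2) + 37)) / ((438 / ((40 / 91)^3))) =251844801176 / 4242478883643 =0.06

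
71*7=497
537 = 537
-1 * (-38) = 38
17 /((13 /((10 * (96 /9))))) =5440 /39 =139.49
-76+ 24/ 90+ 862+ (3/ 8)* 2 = 47221/ 60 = 787.02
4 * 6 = 24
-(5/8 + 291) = -2333/8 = -291.62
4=4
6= 6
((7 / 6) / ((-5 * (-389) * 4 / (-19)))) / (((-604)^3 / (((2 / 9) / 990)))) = 133 / 45823617548121600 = 0.00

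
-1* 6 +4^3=58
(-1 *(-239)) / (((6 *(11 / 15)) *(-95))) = -239 / 418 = -0.57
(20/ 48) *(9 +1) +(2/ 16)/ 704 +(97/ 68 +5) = 3042739/ 287232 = 10.59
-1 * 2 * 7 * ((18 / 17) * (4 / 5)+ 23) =-28378 / 85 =-333.86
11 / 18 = 0.61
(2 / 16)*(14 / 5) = 7 / 20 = 0.35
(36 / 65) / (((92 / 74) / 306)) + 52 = 281536 / 1495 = 188.32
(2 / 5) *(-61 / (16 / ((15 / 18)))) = -61 / 48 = -1.27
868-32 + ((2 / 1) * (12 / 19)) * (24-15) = 16100 / 19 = 847.37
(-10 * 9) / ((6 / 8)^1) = -120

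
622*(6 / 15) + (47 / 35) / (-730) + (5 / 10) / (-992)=6305925881 / 25345600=248.80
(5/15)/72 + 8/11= 1739/2376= 0.73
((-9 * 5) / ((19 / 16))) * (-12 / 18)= 480 / 19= 25.26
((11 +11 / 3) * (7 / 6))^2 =23716 / 81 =292.79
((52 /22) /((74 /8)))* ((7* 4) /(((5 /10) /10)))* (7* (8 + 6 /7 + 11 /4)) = 4732000 /407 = 11626.54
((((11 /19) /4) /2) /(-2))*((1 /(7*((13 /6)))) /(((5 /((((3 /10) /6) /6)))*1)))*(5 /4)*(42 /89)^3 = -14553 /27860374880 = -0.00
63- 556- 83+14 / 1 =-562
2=2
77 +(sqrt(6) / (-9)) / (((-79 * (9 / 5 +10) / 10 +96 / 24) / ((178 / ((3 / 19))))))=169100 * sqrt(6) / 120447 +77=80.44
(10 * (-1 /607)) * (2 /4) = -5 /607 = -0.01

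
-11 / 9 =-1.22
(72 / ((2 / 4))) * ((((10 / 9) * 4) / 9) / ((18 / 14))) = 4480 / 81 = 55.31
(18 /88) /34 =9 /1496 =0.01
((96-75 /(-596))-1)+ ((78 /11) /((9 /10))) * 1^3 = 2025895 /19668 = 103.00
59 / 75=0.79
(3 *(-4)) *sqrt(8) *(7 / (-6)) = 28 *sqrt(2) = 39.60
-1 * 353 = -353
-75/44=-1.70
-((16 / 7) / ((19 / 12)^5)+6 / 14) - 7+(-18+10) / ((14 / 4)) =-24622292 / 2476099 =-9.94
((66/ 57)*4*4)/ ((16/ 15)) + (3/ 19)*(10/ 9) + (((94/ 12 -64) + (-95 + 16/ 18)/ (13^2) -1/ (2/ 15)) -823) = -25132873/ 28899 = -869.68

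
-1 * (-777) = 777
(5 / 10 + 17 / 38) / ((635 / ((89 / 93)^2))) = 15842 / 11594465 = 0.00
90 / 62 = 45 / 31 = 1.45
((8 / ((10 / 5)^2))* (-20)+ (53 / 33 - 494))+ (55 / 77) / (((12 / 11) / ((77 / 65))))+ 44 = -836753 / 1716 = -487.62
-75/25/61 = -0.05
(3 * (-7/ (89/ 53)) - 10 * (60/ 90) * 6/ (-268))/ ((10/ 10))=-73681/ 5963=-12.36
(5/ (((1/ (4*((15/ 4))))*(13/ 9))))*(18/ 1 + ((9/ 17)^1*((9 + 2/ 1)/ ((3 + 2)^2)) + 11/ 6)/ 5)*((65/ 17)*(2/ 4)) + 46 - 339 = 1774213/ 1156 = 1534.79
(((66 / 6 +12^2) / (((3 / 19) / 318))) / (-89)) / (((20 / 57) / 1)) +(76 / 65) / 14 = -809606131 / 80990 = -9996.37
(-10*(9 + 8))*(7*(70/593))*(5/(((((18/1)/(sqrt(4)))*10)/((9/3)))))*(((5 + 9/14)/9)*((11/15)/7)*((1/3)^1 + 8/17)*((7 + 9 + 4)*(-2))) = 7125800/144099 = 49.45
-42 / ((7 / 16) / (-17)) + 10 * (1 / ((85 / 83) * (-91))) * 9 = 2523210 / 1547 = 1631.03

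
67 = 67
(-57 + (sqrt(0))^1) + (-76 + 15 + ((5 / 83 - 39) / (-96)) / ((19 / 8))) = -557450 / 4731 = -117.83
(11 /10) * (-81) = -891 /10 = -89.10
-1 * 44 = -44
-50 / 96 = -25 / 48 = -0.52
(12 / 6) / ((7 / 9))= 18 / 7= 2.57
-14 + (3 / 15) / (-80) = -5601 / 400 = -14.00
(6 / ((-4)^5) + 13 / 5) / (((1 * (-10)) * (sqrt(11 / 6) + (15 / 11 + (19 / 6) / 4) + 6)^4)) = -789369180223156456642884 / 10321295385626298334887768025 + 11371908955296436392384 * sqrt(66) / 2064259077125259666977553605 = -0.00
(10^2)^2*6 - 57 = 59943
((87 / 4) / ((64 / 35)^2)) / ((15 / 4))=7105 / 4096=1.73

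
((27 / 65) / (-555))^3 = -729 / 1738822515625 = -0.00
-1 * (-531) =531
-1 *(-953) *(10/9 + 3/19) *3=206801/57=3628.09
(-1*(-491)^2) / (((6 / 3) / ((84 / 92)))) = -5062701 / 46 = -110058.72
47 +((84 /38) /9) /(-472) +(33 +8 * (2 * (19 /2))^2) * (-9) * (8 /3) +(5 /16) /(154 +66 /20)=-2964811617491 /42319992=-70057.00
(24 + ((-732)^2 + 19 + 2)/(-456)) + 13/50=-4373187/3800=-1150.84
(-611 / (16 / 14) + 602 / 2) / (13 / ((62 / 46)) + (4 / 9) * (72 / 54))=-1564353 / 68552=-22.82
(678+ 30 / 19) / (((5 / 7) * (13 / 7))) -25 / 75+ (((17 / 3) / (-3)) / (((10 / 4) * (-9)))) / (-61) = 624813793 / 1220427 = 511.96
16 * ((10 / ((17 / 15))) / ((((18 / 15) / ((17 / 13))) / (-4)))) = -8000 / 13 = -615.38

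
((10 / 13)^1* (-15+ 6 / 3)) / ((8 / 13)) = -65 / 4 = -16.25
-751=-751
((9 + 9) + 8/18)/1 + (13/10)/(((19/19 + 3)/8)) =947/45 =21.04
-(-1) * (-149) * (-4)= 596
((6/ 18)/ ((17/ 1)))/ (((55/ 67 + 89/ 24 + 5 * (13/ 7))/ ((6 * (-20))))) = -450240/ 2643517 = -0.17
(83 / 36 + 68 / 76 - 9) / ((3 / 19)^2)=-75373 / 324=-232.63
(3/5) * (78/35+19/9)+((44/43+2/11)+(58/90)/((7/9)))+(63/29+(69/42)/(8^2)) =6300878977/921782400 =6.84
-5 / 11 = -0.45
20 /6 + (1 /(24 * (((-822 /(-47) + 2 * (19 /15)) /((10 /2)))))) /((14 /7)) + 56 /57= 4.32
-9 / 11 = -0.82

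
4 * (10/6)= 20/3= 6.67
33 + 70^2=4933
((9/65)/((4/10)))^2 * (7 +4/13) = 7695/8788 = 0.88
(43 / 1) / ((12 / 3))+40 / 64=91 / 8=11.38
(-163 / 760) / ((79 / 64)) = -1304 / 7505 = -0.17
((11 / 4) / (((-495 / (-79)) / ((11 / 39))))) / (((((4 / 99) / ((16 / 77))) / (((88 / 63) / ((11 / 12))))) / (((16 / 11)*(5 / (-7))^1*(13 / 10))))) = -20224 / 15435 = -1.31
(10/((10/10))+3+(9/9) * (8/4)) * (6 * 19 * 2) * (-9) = -30780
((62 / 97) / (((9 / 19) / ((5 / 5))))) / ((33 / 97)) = 1178 / 297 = 3.97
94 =94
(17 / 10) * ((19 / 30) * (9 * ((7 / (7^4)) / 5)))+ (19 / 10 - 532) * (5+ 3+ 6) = -1272769131 / 171500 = -7421.39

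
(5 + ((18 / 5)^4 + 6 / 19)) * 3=6173007 / 11875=519.83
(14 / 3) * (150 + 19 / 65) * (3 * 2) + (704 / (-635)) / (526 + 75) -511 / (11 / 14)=194163727662 / 54573805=3557.82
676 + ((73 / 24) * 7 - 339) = 8599 / 24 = 358.29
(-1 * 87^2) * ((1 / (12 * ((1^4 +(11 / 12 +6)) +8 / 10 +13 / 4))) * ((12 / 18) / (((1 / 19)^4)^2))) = -596790105187.23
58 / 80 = 29 / 40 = 0.72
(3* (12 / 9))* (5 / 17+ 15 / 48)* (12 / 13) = 495 / 221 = 2.24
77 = 77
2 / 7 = 0.29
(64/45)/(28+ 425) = 64/20385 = 0.00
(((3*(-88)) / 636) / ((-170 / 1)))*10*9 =198 / 901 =0.22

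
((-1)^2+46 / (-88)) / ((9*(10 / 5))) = 7 / 264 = 0.03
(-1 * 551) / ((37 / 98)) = -53998 / 37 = -1459.41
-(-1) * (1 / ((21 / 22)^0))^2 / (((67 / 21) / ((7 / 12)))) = 49 / 268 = 0.18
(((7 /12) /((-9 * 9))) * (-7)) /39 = 49 /37908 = 0.00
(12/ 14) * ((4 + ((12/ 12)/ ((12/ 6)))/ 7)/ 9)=19/ 49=0.39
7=7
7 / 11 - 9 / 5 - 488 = -489.16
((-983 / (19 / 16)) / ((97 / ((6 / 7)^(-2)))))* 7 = -1348676 / 16587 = -81.31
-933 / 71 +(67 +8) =4392 / 71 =61.86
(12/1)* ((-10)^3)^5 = -12000000000000000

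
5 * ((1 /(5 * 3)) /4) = 1 /12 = 0.08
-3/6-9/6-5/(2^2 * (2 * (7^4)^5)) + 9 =4468366912666272051/638338130380896008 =7.00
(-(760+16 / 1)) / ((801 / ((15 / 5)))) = -776 / 267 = -2.91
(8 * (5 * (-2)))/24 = -10/3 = -3.33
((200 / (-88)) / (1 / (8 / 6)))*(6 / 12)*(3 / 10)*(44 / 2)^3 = -4840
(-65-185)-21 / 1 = -271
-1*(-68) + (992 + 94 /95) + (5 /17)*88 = 1755298 /1615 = 1086.87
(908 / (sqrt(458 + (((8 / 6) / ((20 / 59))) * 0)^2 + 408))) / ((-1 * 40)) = -227 * sqrt(866) / 8660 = -0.77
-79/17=-4.65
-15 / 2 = -7.50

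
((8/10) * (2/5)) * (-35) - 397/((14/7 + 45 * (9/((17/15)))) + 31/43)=-16191019/1316070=-12.30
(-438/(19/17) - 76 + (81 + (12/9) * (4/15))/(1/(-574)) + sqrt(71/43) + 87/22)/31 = -887117767/583110 + sqrt(3053)/1333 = -1521.31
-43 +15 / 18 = -253 / 6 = -42.17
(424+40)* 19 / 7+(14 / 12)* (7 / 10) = 529303 / 420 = 1260.25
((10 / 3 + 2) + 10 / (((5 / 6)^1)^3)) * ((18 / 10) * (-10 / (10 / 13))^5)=-1889138784 / 125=-15113110.27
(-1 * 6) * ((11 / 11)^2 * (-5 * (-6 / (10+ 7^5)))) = -180 / 16817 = -0.01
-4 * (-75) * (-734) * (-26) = 5725200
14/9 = 1.56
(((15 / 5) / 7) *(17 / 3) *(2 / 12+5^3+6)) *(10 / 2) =66895 / 42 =1592.74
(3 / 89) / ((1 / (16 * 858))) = 41184 / 89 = 462.74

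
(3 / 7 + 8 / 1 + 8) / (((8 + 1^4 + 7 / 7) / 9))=207 / 14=14.79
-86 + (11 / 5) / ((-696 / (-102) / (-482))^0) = -419 / 5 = -83.80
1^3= 1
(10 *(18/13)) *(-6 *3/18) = -180/13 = -13.85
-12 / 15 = -4 / 5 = -0.80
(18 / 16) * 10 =45 / 4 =11.25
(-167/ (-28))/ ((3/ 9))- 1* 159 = -3951/ 28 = -141.11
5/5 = 1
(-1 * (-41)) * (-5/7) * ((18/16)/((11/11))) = -1845/56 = -32.95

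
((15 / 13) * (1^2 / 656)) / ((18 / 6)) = 5 / 8528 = 0.00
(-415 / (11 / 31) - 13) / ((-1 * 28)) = 3252 / 77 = 42.23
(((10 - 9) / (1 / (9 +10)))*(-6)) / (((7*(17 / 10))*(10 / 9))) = -1026 / 119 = -8.62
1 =1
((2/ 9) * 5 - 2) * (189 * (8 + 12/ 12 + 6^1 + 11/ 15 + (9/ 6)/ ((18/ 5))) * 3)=-40698/ 5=-8139.60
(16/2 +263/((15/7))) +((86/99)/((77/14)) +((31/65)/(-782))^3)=18719701170730609801/143017179491043000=130.89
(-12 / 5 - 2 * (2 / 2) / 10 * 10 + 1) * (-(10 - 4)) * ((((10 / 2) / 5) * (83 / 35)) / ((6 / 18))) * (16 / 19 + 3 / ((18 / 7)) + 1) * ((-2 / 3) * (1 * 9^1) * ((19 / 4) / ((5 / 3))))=-1866753 / 250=-7467.01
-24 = -24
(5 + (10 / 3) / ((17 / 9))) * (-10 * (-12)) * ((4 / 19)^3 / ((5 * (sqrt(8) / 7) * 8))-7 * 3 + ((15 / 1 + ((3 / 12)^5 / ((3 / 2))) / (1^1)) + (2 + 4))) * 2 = 77280 * sqrt(2) / 116603 + 575 / 544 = 1.99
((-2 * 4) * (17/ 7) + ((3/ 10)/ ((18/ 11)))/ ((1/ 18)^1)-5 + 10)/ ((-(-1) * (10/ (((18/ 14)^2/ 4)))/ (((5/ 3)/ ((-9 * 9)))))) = 779/ 82320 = 0.01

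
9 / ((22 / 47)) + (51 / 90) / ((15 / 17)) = 49177 / 2475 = 19.87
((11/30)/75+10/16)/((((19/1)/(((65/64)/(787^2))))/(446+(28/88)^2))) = 5304046787/218715545241600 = 0.00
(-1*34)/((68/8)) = -4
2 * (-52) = -104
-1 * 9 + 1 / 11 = -98 / 11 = -8.91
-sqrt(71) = -8.43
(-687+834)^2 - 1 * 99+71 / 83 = 1785401 / 83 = 21510.86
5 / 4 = 1.25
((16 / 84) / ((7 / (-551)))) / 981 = -2204 / 144207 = -0.02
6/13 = 0.46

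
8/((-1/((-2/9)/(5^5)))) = 0.00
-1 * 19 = -19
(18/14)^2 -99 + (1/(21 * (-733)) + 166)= 7397429/107751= 68.65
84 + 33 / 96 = 2699 / 32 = 84.34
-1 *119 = -119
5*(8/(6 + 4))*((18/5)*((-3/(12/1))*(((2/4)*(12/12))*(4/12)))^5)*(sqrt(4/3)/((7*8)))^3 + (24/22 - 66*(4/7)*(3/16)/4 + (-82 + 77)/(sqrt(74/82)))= -5*sqrt(1517)/37 - 417/616 - sqrt(3)/109247201280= -5.94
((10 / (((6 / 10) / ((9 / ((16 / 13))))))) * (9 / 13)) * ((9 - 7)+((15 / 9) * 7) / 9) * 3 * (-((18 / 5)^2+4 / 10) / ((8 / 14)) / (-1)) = 312123 / 16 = 19507.69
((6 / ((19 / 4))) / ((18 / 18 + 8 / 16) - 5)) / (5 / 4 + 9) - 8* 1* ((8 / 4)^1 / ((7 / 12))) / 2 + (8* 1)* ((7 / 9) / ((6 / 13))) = -39460 / 147231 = -0.27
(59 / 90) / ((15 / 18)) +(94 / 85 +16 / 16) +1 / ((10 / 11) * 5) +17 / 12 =23099 / 5100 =4.53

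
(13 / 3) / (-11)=-13 / 33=-0.39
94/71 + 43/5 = 3523/355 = 9.92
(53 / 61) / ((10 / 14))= 371 / 305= 1.22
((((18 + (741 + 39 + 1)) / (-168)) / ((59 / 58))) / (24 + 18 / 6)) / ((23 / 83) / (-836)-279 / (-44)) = -23643961 / 865763640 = -0.03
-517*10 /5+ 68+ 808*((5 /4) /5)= -764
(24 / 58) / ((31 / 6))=72 / 899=0.08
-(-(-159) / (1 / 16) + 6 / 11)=-27990 / 11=-2544.55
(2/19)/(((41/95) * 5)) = 2/41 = 0.05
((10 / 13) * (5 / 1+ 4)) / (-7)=-90 / 91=-0.99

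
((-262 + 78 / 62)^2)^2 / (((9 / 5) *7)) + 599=21343273454123582 / 58181823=366837482.11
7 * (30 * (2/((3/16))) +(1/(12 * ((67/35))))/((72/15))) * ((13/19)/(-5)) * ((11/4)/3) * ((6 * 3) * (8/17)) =-2380.15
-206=-206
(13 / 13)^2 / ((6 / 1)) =1 / 6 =0.17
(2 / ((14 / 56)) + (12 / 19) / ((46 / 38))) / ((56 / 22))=77 / 23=3.35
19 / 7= 2.71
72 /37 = 1.95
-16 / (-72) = 2 / 9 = 0.22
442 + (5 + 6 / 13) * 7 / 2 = 11989 / 26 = 461.12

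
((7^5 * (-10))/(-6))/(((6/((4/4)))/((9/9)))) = 4668.61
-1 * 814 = -814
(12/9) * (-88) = -352/3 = -117.33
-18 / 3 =-6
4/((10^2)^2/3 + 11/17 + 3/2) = 408/340219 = 0.00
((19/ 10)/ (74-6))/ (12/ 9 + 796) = 57/ 1626560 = 0.00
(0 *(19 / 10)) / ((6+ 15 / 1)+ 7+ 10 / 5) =0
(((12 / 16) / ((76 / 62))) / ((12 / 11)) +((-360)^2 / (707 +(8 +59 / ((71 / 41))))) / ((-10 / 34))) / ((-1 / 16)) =98976103 / 10526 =9403.01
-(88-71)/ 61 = -17/ 61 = -0.28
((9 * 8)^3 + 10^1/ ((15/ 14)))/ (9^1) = 1119772/ 27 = 41473.04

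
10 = 10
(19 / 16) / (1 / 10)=95 / 8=11.88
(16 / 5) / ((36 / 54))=24 / 5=4.80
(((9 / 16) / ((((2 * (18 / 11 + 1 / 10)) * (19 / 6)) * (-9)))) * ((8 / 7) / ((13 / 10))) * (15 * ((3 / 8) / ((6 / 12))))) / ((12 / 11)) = -0.05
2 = 2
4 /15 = 0.27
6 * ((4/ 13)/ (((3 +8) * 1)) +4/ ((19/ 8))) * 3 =83736/ 2717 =30.82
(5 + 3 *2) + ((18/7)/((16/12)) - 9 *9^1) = -953/14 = -68.07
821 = 821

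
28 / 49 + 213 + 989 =8418 / 7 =1202.57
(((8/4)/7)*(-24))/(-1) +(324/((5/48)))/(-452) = -96/3955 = -0.02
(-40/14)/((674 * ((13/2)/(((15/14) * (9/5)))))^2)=-3645/6583254223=-0.00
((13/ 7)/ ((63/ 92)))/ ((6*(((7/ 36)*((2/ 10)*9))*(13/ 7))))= 920/ 1323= 0.70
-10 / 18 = -5 / 9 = -0.56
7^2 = 49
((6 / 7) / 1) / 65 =6 / 455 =0.01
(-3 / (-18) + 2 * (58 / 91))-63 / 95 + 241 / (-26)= -220214 / 25935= -8.49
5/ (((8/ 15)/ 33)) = 2475/ 8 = 309.38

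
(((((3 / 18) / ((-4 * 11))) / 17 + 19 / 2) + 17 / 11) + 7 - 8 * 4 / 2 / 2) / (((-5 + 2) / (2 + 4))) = -45083 / 2244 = -20.09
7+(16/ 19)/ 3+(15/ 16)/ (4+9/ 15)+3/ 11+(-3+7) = 2712817/ 230736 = 11.76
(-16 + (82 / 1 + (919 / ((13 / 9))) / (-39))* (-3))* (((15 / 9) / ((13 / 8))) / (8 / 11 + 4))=-46.23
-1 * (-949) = 949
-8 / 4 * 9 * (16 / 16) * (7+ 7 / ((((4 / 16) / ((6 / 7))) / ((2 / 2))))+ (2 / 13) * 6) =-7470 / 13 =-574.62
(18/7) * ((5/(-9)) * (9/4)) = -3.21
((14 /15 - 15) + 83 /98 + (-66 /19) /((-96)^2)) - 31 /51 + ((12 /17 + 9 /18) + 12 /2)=-804921079 /121551360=-6.62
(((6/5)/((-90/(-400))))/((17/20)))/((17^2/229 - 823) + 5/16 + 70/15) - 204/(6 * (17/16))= -4885102752/152622821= -32.01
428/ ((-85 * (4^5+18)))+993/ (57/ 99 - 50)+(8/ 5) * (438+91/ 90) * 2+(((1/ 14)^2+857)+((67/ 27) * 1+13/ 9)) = 613124151610619/ 273024996300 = 2245.67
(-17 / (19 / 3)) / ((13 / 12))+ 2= -118 / 247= -0.48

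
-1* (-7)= 7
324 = 324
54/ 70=27/ 35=0.77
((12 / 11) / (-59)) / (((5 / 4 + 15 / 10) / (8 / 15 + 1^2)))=-368 / 35695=-0.01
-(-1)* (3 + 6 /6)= 4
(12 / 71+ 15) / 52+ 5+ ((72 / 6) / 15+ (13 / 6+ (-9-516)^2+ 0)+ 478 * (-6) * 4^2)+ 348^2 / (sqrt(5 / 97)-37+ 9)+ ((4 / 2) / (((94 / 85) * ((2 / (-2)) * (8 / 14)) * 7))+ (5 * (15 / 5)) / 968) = 981576180716605553 / 4354444225560-121104 * sqrt(485) / 76043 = 225384.32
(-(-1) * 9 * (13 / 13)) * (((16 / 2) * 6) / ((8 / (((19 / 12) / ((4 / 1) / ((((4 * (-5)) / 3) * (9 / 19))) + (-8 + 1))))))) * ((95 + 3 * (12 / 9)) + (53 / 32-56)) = -3665385 / 7936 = -461.87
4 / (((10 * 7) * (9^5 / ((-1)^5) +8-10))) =-0.00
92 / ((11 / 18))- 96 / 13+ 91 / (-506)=940529 / 6578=142.98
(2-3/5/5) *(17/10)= 799/250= 3.20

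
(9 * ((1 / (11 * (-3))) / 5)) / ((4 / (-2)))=3 / 110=0.03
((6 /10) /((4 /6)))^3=729 /1000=0.73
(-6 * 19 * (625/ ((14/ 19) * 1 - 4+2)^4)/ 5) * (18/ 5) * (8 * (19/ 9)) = -1176147025/ 3456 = -340320.32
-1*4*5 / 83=-20 / 83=-0.24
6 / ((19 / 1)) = 6 / 19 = 0.32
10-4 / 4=9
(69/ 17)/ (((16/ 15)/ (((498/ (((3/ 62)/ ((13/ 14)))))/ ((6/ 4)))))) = 11539905/ 476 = 24243.50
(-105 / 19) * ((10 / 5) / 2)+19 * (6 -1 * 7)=-466 / 19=-24.53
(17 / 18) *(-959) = -16303 / 18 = -905.72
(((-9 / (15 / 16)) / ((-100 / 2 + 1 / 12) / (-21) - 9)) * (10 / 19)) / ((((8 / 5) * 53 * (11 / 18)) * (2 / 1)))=136080 / 18487513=0.01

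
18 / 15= 6 / 5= 1.20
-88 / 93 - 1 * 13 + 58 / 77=-94475 / 7161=-13.19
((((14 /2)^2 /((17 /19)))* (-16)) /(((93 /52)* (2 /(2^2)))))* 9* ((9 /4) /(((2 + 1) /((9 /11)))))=-31370976 /5797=-5411.59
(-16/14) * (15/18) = -20/21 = -0.95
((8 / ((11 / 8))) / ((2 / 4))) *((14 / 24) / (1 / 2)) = 448 / 33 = 13.58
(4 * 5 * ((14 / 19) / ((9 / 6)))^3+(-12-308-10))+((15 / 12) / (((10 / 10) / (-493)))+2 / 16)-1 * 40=-1457475257 / 1481544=-983.75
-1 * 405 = -405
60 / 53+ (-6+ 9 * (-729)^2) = 253497099 / 53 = 4782964.13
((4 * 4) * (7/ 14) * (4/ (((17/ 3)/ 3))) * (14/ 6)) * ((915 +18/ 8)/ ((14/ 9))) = 396252/ 17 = 23308.94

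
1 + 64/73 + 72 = 5393/73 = 73.88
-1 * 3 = -3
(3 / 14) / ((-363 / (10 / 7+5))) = -0.00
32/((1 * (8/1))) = 4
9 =9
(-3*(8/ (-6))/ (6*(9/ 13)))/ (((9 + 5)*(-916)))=-13/ 173124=-0.00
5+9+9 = 23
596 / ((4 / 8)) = 1192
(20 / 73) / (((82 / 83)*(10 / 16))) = 1328 / 2993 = 0.44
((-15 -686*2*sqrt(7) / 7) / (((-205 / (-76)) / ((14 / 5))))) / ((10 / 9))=-938448*sqrt(7) / 5125 -14364 / 1025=-498.48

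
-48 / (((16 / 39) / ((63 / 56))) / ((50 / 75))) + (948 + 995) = 7421 / 4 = 1855.25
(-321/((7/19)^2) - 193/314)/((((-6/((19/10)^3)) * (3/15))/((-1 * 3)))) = -249640788169/6154400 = -40562.98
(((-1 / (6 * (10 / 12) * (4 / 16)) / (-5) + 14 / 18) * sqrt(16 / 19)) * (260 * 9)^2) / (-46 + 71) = 20539584 * sqrt(19) / 475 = 188484.15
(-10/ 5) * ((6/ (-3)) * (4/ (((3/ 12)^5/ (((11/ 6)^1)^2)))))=495616/ 9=55068.44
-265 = -265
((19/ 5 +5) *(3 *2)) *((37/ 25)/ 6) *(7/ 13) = 11396/ 1625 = 7.01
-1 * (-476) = 476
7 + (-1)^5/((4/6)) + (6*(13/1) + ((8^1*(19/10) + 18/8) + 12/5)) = 2067/20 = 103.35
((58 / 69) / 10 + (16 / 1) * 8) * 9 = 1152.76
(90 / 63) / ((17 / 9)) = 90 / 119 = 0.76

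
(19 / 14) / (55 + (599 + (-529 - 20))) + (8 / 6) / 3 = 2017 / 4410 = 0.46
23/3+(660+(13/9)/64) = 384589/576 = 667.69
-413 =-413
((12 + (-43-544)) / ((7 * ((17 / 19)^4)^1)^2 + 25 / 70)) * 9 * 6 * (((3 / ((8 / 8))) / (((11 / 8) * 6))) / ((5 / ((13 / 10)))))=-7678065048079608 / 53573161617041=-143.32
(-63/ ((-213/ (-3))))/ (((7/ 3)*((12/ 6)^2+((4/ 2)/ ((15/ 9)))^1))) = -135/ 1846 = -0.07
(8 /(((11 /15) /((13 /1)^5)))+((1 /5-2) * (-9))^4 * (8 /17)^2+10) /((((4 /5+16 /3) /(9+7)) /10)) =106062564.30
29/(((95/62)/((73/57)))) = 131254/5415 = 24.24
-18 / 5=-3.60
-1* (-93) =93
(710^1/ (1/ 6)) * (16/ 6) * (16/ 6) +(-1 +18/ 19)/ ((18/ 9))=3453437/ 114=30293.31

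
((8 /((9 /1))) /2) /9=4 /81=0.05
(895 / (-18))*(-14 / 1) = 6265 / 9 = 696.11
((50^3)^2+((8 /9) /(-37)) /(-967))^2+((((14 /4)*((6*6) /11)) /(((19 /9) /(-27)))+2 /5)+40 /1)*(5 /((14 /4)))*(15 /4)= 37036146501226436048674965910117292 /151700056069023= 244140625000000775802.61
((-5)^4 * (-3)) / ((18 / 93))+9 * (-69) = -20617 / 2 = -10308.50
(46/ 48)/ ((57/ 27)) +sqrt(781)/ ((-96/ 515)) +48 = 7365/ 152 - 515*sqrt(781)/ 96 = -101.47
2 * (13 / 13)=2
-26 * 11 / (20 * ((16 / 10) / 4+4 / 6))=-429 / 32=-13.41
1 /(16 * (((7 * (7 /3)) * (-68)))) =-3 /53312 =-0.00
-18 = -18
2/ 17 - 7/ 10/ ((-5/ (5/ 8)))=279/ 1360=0.21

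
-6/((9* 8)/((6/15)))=-1/30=-0.03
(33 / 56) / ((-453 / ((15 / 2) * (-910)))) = 10725 / 1208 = 8.88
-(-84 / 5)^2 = -7056 / 25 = -282.24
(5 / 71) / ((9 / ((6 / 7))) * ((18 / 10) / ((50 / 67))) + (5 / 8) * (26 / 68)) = 170000 / 61713839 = 0.00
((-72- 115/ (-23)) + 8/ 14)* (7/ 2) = -465/ 2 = -232.50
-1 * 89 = -89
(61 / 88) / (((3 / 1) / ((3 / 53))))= 61 / 4664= 0.01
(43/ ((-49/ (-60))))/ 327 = 0.16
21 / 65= 0.32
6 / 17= 0.35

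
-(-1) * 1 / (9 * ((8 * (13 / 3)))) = 1 / 312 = 0.00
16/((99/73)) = 1168/99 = 11.80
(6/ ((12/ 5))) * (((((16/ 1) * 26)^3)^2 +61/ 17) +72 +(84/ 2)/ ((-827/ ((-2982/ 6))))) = 364321179259609294485/ 28118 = 12956866749399292.07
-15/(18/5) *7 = -175/6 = -29.17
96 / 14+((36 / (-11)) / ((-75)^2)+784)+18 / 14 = 38121847 / 48125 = 792.14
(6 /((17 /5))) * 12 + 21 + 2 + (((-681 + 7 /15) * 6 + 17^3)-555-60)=22013 /85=258.98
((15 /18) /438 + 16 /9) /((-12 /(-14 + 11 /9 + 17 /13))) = 1046089 /614952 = 1.70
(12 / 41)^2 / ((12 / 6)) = 72 / 1681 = 0.04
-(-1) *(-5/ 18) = -5/ 18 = -0.28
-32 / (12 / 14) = -112 / 3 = -37.33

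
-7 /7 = -1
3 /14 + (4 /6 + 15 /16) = 611 /336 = 1.82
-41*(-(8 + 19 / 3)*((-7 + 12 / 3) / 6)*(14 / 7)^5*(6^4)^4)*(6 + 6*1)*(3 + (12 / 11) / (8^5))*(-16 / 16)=10504395180719460864 / 11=954945016429041896.73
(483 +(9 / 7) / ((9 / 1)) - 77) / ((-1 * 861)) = -2843 / 6027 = -0.47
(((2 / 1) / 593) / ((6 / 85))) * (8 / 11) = 680 / 19569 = 0.03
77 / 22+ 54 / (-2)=-23.50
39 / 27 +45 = 418 / 9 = 46.44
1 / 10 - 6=-59 / 10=-5.90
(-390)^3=-59319000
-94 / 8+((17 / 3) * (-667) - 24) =-45785 / 12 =-3815.42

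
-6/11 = -0.55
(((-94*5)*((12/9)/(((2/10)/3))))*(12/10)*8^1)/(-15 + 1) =45120/7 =6445.71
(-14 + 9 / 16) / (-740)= 43 / 2368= 0.02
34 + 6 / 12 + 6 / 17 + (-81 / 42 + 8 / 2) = 4394 / 119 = 36.92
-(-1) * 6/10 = 3/5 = 0.60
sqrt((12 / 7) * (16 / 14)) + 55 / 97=55 / 97 + 4 * sqrt(6) / 7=1.97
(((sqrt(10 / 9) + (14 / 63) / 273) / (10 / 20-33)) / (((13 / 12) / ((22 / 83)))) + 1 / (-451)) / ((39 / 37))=-6512*sqrt(10) / 2735265-2131174729 / 1010322097785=-0.01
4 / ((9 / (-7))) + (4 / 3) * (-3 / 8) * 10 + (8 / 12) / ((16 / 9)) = -557 / 72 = -7.74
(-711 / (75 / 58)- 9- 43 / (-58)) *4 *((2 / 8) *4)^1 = -1618486 / 725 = -2232.39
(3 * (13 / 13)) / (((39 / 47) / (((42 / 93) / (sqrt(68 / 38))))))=329 * sqrt(646) / 6851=1.22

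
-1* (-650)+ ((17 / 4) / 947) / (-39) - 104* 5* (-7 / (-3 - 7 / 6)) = -165164461 / 738660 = -223.60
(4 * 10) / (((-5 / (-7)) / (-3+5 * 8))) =2072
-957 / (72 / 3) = -319 / 8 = -39.88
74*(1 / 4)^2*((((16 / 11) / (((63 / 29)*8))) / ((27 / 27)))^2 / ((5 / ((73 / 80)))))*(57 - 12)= 2271541 / 8537760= 0.27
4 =4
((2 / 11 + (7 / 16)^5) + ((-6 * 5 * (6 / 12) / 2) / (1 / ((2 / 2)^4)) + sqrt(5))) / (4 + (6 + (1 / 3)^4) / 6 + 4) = -0.56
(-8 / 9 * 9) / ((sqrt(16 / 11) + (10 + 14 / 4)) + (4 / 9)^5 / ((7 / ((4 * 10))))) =-817850320510608 / 1379318414122835 + 21869111763072 * sqrt(11) / 1379318414122835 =-0.54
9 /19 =0.47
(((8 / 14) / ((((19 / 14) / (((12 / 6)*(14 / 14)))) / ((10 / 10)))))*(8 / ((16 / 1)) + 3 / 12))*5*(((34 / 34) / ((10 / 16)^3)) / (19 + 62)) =2048 / 12825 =0.16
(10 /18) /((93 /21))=35 /279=0.13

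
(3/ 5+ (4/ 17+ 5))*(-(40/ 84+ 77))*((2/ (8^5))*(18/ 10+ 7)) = -554807/ 2284800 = -0.24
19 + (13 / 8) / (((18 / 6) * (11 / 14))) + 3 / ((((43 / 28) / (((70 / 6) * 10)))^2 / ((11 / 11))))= 1410188517 / 81356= 17333.55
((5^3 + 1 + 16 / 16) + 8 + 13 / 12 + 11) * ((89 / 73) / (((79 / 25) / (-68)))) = -66761125 / 17301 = -3858.80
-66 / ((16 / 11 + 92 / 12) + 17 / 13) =-14157 / 2237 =-6.33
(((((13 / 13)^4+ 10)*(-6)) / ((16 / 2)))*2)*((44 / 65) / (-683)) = 726 / 44395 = 0.02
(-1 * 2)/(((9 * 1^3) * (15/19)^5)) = -4952198/6834375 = -0.72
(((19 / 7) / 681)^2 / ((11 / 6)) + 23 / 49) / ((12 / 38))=106159061 / 71419194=1.49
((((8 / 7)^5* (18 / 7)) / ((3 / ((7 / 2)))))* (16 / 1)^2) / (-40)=-3145728 / 84035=-37.43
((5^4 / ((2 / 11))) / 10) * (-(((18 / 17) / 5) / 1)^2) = -4455 / 289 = -15.42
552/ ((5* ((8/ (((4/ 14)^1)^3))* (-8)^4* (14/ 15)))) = 207/ 2458624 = 0.00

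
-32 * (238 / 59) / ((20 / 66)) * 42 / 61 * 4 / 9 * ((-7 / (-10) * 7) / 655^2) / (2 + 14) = -0.00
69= 69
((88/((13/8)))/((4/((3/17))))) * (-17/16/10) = -33/130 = -0.25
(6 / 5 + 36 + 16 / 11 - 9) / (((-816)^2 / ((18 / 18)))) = 1631 / 36622080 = 0.00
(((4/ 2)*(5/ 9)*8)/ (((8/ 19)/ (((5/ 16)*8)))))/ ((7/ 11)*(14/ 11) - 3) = -11495/ 477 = -24.10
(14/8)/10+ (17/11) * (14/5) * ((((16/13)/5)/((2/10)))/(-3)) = -27461/17160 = -1.60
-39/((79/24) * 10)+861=339627/395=859.82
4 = 4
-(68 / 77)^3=-314432 / 456533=-0.69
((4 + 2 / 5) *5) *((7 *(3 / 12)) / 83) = 77 / 166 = 0.46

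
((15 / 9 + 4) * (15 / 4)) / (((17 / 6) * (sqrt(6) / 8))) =10 * sqrt(6) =24.49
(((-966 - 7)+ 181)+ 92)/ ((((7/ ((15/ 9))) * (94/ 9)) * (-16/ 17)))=6375/ 376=16.95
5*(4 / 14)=10 / 7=1.43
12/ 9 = 4/ 3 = 1.33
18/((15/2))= 12/5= 2.40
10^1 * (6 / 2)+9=39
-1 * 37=-37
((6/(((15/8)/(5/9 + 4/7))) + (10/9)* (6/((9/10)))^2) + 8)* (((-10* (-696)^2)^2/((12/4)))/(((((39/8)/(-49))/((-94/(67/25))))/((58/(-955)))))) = -15293287543642311884800/1497249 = -10214257978226942.80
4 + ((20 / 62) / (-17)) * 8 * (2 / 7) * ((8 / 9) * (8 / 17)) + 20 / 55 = 26979376 / 6208587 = 4.35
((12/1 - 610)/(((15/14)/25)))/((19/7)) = -293020/57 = -5140.70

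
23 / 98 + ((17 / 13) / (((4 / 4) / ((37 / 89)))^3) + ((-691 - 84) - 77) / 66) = -124287621933 / 9879435566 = -12.58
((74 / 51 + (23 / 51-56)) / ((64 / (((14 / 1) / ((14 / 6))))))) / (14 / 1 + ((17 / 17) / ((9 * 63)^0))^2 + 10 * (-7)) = 2759 / 29920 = 0.09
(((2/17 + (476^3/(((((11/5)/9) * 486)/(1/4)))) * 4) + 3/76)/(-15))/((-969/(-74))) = -12889176764527/2788714170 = -4621.91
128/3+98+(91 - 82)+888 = 3113/3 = 1037.67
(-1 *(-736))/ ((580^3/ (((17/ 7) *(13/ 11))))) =5083/ 469488250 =0.00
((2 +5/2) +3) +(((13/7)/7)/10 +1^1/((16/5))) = 30729/3920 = 7.84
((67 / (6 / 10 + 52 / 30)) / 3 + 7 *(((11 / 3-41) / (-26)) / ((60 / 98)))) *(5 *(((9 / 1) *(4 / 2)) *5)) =11694.84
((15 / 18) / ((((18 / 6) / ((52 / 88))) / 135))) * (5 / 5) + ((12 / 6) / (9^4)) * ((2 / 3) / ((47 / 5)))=901974355 / 40704444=22.16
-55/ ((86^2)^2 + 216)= -55/ 54701032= -0.00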